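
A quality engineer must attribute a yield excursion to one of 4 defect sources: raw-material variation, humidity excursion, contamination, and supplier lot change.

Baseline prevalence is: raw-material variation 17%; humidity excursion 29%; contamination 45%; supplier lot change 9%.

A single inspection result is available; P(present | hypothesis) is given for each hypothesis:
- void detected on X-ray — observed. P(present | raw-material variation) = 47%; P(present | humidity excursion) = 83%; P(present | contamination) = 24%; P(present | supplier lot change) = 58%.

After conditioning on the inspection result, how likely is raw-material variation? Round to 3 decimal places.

0.166

For each hypothesis, the unnormalized posterior weight is prior × likelihood:
  raw-material variation: 0.17 × 0.47 = 0.0799
  humidity excursion: 0.29 × 0.83 = 0.2407
  contamination: 0.45 × 0.24 = 0.108
  supplier lot change: 0.09 × 0.58 = 0.0522
Marginal likelihood of the evidence = 0.4808.
P(raw-material variation | evidence) = 0.0799 / 0.4808 ≈ 0.166.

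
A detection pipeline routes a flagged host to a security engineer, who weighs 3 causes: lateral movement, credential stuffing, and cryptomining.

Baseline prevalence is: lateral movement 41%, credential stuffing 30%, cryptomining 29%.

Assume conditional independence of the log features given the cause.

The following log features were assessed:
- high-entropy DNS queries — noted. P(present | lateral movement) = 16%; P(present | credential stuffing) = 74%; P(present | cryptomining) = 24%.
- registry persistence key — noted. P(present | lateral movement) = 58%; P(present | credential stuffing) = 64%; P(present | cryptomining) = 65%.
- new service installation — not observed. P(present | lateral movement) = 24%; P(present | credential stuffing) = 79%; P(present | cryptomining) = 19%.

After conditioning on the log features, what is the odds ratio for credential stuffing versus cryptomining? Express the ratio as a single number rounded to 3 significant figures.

0.814

The normalizing constant cancels in an odds ratio, so compute prior × likelihood for the two hypotheses only (using 1 − P(present | H) for each absent log feature):
  credential stuffing: 0.30 × 0.74 × 0.64 × (1 − 0.79) = 0.029837
  cryptomining: 0.29 × 0.24 × 0.65 × (1 − 0.19) = 0.036644
Odds(credential stuffing : cryptomining) = 0.029837 / 0.036644 ≈ 0.814.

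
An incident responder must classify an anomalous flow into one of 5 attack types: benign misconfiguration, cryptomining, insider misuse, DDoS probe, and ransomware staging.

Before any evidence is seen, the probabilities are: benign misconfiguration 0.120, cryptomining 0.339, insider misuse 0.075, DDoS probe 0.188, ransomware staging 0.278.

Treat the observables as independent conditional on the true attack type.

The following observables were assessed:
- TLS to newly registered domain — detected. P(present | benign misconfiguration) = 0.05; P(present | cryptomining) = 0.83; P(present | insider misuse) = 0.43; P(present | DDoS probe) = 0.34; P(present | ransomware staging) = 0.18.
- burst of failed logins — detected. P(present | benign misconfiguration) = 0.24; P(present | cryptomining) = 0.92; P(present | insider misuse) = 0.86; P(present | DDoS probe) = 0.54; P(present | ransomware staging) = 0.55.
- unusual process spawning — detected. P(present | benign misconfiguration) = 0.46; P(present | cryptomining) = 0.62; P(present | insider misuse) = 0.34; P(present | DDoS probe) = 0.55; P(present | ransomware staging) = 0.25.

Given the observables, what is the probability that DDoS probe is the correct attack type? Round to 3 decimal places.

For each hypothesis, the unnormalized posterior weight is prior × product of the observable likelihoods:
  benign misconfiguration: 0.120 × 0.05 × 0.24 × 0.46 = 0.0006624
  cryptomining: 0.339 × 0.83 × 0.92 × 0.62 = 0.16049
  insider misuse: 0.075 × 0.43 × 0.86 × 0.34 = 0.0094299
  DDoS probe: 0.188 × 0.34 × 0.54 × 0.55 = 0.018984
  ransomware staging: 0.278 × 0.18 × 0.55 × 0.25 = 0.0068805
Normalizing constant Z = 0.0006624 + 0.16049 + 0.0094299 + 0.018984 + 0.0068805 = 0.19645.
P(DDoS probe | evidence) = 0.018984 / 0.19645 ≈ 0.097.

0.097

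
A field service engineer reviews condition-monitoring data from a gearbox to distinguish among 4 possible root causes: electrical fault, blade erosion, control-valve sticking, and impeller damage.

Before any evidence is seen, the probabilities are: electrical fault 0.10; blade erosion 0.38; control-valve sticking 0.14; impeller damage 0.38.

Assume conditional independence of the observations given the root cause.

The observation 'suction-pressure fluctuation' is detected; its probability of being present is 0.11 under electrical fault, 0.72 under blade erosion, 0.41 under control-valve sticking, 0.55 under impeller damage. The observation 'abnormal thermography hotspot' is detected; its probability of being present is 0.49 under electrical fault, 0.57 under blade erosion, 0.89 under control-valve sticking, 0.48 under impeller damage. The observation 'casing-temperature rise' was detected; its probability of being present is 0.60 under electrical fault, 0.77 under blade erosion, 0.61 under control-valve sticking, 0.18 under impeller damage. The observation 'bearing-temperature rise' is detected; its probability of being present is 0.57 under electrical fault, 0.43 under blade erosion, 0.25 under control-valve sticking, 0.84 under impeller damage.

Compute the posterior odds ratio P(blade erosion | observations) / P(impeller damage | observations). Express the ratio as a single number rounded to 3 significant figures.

3.40

The normalizing constant cancels in an odds ratio, so compute prior × likelihood for the two hypotheses only:
  blade erosion: 0.38 × 0.72 × 0.57 × 0.77 × 0.43 = 0.051636
  impeller damage: 0.38 × 0.55 × 0.48 × 0.18 × 0.84 = 0.015168
Posterior odds = 0.051636 / 0.015168 ≈ 3.40.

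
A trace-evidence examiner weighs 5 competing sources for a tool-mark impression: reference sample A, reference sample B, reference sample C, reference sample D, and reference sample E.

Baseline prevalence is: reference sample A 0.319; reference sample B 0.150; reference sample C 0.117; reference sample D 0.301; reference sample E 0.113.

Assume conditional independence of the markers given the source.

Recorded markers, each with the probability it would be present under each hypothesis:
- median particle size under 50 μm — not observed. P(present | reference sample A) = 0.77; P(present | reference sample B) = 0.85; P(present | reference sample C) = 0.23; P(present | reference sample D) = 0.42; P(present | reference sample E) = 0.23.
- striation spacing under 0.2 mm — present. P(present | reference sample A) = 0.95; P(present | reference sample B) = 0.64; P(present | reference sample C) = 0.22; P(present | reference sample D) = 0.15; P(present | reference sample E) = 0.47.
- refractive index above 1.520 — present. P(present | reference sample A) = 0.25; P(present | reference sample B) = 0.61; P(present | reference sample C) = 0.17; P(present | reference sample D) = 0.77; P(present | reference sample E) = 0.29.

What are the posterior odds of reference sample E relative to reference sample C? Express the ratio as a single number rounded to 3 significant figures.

Posterior odds equal prior odds times the likelihood ratio; only the two competing hypotheses matter (using 1 − P(present | H) for each absent marker).
  reference sample E: 0.113 × (1 − 0.23) × 0.47 × 0.29 = 0.011859
  reference sample C: 0.117 × (1 − 0.23) × 0.22 × 0.17 = 0.0033694
Odds(reference sample E : reference sample C) = 0.011859 / 0.0033694 ≈ 3.52.

3.52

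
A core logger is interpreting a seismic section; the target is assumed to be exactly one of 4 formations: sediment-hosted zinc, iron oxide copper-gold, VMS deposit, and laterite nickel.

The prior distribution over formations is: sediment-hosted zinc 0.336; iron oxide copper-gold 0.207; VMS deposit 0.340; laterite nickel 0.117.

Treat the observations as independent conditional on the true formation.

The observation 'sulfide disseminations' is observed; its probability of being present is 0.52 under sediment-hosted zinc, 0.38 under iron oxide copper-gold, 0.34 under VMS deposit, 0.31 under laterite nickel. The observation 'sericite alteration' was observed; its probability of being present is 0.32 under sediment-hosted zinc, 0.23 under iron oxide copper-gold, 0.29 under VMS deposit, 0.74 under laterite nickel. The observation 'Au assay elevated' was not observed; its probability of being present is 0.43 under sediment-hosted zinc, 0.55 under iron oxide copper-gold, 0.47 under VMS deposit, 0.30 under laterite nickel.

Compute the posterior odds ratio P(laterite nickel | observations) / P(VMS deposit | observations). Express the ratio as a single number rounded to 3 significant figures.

Posterior odds equal prior odds times the likelihood ratio; only the two competing hypotheses matter (using 1 − P(present | H) for each absent observation).
  laterite nickel: 0.117 × 0.31 × 0.74 × (1 − 0.30) = 0.018788
  VMS deposit: 0.340 × 0.34 × 0.29 × (1 − 0.47) = 0.017768
Posterior odds = 0.018788 / 0.017768 ≈ 1.06.

1.06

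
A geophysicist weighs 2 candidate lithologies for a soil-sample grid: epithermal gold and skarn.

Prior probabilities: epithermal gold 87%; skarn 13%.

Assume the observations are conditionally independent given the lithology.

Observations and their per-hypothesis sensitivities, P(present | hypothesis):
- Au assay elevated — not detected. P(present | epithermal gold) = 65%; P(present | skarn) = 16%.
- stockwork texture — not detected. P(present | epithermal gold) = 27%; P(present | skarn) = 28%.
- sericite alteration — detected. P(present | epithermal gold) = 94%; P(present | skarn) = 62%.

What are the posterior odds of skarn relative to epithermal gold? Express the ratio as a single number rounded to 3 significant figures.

The normalizing constant cancels in an odds ratio, so compute prior × likelihood for the two hypotheses only (using 1 − P(present | H) for each absent observation):
  skarn: 0.13 × (1 − 0.16) × (1 − 0.28) × 0.62 = 0.048747
  epithermal gold: 0.87 × (1 − 0.65) × (1 − 0.27) × 0.94 = 0.20895
Odds(skarn : epithermal gold) = 0.048747 / 0.20895 ≈ 0.233.

0.233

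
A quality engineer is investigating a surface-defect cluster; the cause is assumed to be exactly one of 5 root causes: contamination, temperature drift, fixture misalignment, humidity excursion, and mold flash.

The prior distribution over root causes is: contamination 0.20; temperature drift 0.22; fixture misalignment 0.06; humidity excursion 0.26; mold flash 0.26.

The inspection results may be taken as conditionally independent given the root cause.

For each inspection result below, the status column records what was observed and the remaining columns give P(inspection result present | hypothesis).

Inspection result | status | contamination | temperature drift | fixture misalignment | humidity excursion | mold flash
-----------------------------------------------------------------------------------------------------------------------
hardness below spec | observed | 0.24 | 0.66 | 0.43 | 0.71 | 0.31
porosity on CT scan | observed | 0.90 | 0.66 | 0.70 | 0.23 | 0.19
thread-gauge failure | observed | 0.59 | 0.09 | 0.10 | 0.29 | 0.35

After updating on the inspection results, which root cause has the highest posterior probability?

For each hypothesis, the unnormalized posterior weight is prior × product of the inspection result likelihoods:
  contamination: 0.20 × 0.24 × 0.90 × 0.59 = 0.025488
  temperature drift: 0.22 × 0.66 × 0.66 × 0.09 = 0.0086249
  fixture misalignment: 0.06 × 0.43 × 0.70 × 0.10 = 0.001806
  humidity excursion: 0.26 × 0.71 × 0.23 × 0.29 = 0.012313
  mold flash: 0.26 × 0.31 × 0.19 × 0.35 = 0.0053599
The unnormalized weights sum to 0.053592.
P(contamination | evidence) ≈ 0.025488 / 0.053592 ≈ 0.476
P(temperature drift | evidence) ≈ 0.0086249 / 0.053592 ≈ 0.161
P(fixture misalignment | evidence) ≈ 0.001806 / 0.053592 ≈ 0.034
P(humidity excursion | evidence) ≈ 0.012313 / 0.053592 ≈ 0.230
P(mold flash | evidence) ≈ 0.0053599 / 0.053592 ≈ 0.100
The largest is 0.476, so contamination is most probable.

contamination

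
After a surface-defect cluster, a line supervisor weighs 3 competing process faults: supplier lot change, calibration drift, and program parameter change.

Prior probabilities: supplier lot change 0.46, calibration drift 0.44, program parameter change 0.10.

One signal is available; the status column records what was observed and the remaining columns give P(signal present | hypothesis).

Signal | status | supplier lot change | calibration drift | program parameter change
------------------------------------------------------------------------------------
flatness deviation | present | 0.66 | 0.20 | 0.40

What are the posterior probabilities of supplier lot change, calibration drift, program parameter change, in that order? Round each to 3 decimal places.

0.703, 0.204, 0.093

Multiply each prior by the likelihood of the signal:
  supplier lot change: 0.46 × 0.66 = 0.3036
  calibration drift: 0.44 × 0.20 = 0.088
  program parameter change: 0.10 × 0.40 = 0.04
Marginal likelihood of the evidence = 0.4316.
P(supplier lot change | evidence) = 0.3036 / 0.4316 ≈ 0.703
P(calibration drift | evidence) = 0.088 / 0.4316 ≈ 0.204
P(program parameter change | evidence) = 0.04 / 0.4316 ≈ 0.093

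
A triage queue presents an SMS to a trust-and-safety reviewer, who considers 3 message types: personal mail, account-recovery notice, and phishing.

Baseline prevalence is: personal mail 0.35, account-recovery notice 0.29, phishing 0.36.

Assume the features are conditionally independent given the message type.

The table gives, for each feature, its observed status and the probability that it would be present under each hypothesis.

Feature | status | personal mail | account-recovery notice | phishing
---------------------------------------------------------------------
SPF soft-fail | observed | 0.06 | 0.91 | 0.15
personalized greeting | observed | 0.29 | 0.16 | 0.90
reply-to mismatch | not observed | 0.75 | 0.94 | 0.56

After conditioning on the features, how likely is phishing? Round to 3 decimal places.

Multiply each prior by the joint likelihood of the feature pattern (using 1 − P(present | H) for each absent feature):
  personal mail: 0.35 × 0.06 × 0.29 × (1 − 0.75) = 0.0015225
  account-recovery notice: 0.29 × 0.91 × 0.16 × (1 − 0.94) = 0.0025334
  phishing: 0.36 × 0.15 × 0.90 × (1 − 0.56) = 0.021384
Marginal likelihood of the evidence = 0.02544.
P(phishing | evidence) = 0.021384 / 0.02544 ≈ 0.841.

0.841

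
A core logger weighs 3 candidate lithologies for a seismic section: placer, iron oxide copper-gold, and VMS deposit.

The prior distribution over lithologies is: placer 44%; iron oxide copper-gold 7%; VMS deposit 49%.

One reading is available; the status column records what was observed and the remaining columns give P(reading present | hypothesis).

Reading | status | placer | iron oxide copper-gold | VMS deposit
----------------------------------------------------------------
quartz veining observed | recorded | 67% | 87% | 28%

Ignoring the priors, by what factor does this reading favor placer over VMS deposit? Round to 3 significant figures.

The Bayes factor is the ratio of the two likelihoods.
  placer: 0.67
  VMS deposit: 0.28
Bayes factor = 0.67 / 0.28 ≈ 2.39

2.39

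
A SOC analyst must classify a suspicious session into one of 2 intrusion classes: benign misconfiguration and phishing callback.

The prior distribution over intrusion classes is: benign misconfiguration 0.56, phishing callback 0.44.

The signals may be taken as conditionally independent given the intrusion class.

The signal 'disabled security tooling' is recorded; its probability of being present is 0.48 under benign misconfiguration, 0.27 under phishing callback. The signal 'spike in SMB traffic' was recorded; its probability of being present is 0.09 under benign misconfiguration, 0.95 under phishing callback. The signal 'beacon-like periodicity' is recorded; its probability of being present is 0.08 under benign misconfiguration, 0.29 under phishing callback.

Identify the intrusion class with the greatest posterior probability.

Multiply each prior by the joint likelihood of the signal pattern:
  benign misconfiguration: 0.56 × 0.48 × 0.09 × 0.08 = 0.0019354
  phishing callback: 0.44 × 0.27 × 0.95 × 0.29 = 0.032729
Normalizing constant Z = 0.0019354 + 0.032729 = 0.034665.
P(benign misconfiguration | evidence) ≈ 0.0019354 / 0.034665 ≈ 0.056
P(phishing callback | evidence) ≈ 0.032729 / 0.034665 ≈ 0.944
The largest is 0.944, so phishing callback is most probable.

phishing callback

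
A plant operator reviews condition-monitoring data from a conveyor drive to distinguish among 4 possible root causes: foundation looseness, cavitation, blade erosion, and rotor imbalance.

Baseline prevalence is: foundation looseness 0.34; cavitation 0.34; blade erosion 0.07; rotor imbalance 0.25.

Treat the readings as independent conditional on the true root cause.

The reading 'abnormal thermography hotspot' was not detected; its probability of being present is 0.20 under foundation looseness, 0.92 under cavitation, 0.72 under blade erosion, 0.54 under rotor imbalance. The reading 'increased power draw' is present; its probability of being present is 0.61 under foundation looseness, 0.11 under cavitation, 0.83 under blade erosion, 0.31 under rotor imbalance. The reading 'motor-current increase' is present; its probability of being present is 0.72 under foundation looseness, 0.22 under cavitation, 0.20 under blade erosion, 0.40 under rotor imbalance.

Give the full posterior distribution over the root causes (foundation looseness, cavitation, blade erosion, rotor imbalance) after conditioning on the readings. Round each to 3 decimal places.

Multiply each prior by the joint likelihood of the reading pattern (using 1 − P(present | H) for each absent reading):
  foundation looseness: 0.34 × (1 − 0.20) × 0.61 × 0.72 = 0.11946
  cavitation: 0.34 × (1 − 0.92) × 0.11 × 0.22 = 0.00065824
  blade erosion: 0.07 × (1 − 0.72) × 0.83 × 0.20 = 0.0032536
  rotor imbalance: 0.25 × (1 − 0.54) × 0.31 × 0.40 = 0.01426
Normalizing constant Z = 0.11946 + 0.00065824 + 0.0032536 + 0.01426 = 0.13763.
P(foundation looseness | evidence) = 0.11946 / 0.13763 ≈ 0.868
P(cavitation | evidence) = 0.00065824 / 0.13763 ≈ 0.005
P(blade erosion | evidence) = 0.0032536 / 0.13763 ≈ 0.024
P(rotor imbalance | evidence) = 0.01426 / 0.13763 ≈ 0.104

0.868, 0.005, 0.024, 0.104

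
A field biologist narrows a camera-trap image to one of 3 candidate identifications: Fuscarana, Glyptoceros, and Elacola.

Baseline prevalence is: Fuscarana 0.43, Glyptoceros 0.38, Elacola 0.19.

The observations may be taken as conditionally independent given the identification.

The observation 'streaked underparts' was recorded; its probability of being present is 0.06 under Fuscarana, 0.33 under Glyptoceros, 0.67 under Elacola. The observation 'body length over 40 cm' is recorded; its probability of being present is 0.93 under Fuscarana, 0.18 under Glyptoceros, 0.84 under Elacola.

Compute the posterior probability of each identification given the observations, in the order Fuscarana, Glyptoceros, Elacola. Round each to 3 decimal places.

Multiply each prior by the joint likelihood of the evidence pattern:
  Fuscarana: 0.43 × 0.06 × 0.93 = 0.023994
  Glyptoceros: 0.38 × 0.33 × 0.18 = 0.022572
  Elacola: 0.19 × 0.67 × 0.84 = 0.10693
Marginal likelihood of the evidence = 0.1535.
P(Fuscarana | evidence) = 0.023994 / 0.1535 ≈ 0.156
P(Glyptoceros | evidence) = 0.022572 / 0.1535 ≈ 0.147
P(Elacola | evidence) = 0.10693 / 0.1535 ≈ 0.697

0.156, 0.147, 0.697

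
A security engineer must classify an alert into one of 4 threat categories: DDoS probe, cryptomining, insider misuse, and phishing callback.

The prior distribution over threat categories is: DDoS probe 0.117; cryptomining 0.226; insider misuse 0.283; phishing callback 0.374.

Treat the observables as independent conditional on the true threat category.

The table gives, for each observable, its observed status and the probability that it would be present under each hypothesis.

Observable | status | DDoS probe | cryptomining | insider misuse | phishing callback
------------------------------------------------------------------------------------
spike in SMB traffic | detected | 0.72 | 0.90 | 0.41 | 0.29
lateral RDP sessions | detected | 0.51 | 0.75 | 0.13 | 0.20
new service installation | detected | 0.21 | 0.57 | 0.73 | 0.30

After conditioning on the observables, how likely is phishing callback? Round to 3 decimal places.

0.057

For each hypothesis, the unnormalized posterior weight is prior × product of the observable likelihoods:
  DDoS probe: 0.117 × 0.72 × 0.51 × 0.21 = 0.0090221
  cryptomining: 0.226 × 0.90 × 0.75 × 0.57 = 0.086953
  insider misuse: 0.283 × 0.41 × 0.13 × 0.73 = 0.011011
  phishing callback: 0.374 × 0.29 × 0.20 × 0.30 = 0.0065076
The unnormalized weights sum to 0.11349.
P(phishing callback | evidence) = 0.0065076 / 0.11349 ≈ 0.057.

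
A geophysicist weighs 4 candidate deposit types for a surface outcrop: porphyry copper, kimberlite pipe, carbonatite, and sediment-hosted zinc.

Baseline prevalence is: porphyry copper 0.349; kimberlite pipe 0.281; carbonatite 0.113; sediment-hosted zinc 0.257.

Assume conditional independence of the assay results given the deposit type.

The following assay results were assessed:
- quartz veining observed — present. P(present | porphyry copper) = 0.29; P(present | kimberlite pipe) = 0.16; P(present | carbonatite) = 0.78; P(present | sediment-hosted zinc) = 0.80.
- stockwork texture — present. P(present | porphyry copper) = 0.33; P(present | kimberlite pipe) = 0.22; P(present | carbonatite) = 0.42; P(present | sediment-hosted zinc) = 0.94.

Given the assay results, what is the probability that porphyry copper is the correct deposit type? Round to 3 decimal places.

For each hypothesis, the unnormalized posterior weight is prior × product of the assay result likelihoods:
  porphyry copper: 0.349 × 0.29 × 0.33 = 0.033399
  kimberlite pipe: 0.281 × 0.16 × 0.22 = 0.0098912
  carbonatite: 0.113 × 0.78 × 0.42 = 0.037019
  sediment-hosted zinc: 0.257 × 0.80 × 0.94 = 0.19326
The unnormalized weights sum to 0.27357.
P(porphyry copper | evidence) = 0.033399 / 0.27357 ≈ 0.122.

0.122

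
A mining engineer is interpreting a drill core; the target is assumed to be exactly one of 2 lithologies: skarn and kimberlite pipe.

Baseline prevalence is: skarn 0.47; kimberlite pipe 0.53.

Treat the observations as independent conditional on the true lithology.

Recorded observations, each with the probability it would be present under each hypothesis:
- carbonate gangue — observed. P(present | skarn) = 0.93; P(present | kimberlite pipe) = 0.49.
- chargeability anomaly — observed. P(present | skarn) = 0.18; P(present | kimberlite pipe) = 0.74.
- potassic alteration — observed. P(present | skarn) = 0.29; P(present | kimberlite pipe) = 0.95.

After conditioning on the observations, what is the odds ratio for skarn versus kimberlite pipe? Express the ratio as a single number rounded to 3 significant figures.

Unnormalized posterior weight (prior times the observation likelihoods) for each of the two hypotheses:
  skarn: 0.47 × 0.93 × 0.18 × 0.29 = 0.022817
  kimberlite pipe: 0.53 × 0.49 × 0.74 × 0.95 = 0.18257
Odds(skarn : kimberlite pipe) = 0.022817 / 0.18257 ≈ 0.125.

0.125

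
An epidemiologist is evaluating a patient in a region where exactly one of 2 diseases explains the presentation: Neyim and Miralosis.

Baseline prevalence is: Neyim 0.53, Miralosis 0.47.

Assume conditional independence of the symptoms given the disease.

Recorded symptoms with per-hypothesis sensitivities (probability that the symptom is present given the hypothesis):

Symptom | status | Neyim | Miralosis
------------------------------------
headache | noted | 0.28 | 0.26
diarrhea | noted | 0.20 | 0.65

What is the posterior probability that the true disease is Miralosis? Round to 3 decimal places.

0.728

For each hypothesis, the unnormalized posterior weight is prior × product of the symptom likelihoods:
  Neyim: 0.53 × 0.28 × 0.20 = 0.02968
  Miralosis: 0.47 × 0.26 × 0.65 = 0.07943
The unnormalized weights sum to 0.10911.
P(Miralosis | evidence) = 0.07943 / 0.10911 ≈ 0.728.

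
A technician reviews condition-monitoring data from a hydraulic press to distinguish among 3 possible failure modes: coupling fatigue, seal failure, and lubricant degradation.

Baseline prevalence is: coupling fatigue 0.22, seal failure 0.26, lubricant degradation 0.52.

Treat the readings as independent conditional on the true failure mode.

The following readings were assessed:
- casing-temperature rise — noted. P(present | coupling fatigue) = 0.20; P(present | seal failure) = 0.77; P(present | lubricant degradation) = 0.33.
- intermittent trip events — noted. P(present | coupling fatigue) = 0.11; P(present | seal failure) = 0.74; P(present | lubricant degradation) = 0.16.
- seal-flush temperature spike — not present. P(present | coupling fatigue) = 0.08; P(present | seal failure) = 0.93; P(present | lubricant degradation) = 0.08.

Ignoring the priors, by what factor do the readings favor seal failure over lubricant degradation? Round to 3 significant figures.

0.821

Joint likelihood of the reading pattern under each hypothesis (using 1 − P(present | H) for each absent reading):
  seal failure: 0.77 × 0.74 × (1 − 0.93) = 0.039886
  lubricant degradation: 0.33 × 0.16 × (1 − 0.08) = 0.048576
Bayes factor = 0.039886 / 0.048576 ≈ 0.821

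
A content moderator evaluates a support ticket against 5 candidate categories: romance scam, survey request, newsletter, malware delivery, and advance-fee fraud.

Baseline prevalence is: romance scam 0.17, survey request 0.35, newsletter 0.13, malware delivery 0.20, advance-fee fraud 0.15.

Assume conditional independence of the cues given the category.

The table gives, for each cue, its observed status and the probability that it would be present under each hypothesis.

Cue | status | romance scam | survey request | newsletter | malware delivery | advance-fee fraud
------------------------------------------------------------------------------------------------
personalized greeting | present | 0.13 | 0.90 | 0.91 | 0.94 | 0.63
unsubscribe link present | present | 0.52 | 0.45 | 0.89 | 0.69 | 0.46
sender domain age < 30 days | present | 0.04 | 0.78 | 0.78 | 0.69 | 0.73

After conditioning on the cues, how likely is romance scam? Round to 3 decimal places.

Multiply each prior by the joint likelihood of the cue pattern:
  romance scam: 0.17 × 0.13 × 0.52 × 0.04 = 0.00045968
  survey request: 0.35 × 0.90 × 0.45 × 0.78 = 0.11057
  newsletter: 0.13 × 0.91 × 0.89 × 0.78 = 0.082124
  malware delivery: 0.20 × 0.94 × 0.69 × 0.69 = 0.089507
  advance-fee fraud: 0.15 × 0.63 × 0.46 × 0.73 = 0.031733
Marginal likelihood of the evidence = 0.31439.
P(romance scam | evidence) = 0.00045968 / 0.31439 ≈ 0.001.

0.001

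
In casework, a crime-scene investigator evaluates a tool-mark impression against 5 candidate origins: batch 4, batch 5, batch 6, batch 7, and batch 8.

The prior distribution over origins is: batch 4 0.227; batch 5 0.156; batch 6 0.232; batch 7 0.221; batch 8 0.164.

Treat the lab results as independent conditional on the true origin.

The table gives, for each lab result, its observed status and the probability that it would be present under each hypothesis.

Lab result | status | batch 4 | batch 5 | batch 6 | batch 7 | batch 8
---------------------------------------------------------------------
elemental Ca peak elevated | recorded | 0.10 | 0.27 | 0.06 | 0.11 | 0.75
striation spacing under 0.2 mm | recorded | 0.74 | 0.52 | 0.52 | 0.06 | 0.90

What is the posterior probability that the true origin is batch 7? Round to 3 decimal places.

0.009

For each hypothesis, the unnormalized posterior weight is prior × product of the lab result likelihoods:
  batch 4: 0.227 × 0.10 × 0.74 = 0.016798
  batch 5: 0.156 × 0.27 × 0.52 = 0.021902
  batch 6: 0.232 × 0.06 × 0.52 = 0.0072384
  batch 7: 0.221 × 0.11 × 0.06 = 0.0014586
  batch 8: 0.164 × 0.75 × 0.90 = 0.1107
Marginal likelihood of the evidence = 0.1581.
P(batch 7 | evidence) = 0.0014586 / 0.1581 ≈ 0.009.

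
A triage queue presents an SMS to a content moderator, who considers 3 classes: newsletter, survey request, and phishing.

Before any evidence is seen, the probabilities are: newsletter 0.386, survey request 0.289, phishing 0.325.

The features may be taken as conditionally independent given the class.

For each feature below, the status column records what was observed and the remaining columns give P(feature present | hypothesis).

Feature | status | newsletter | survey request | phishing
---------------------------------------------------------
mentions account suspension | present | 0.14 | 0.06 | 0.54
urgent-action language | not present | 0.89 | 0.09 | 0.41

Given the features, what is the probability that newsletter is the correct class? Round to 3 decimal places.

0.047

For each hypothesis, the unnormalized posterior weight is prior × product of the feature likelihoods (using 1 − P(present | H) for each absent feature):
  newsletter: 0.386 × 0.14 × (1 − 0.89) = 0.0059444
  survey request: 0.289 × 0.06 × (1 − 0.09) = 0.015779
  phishing: 0.325 × 0.54 × (1 − 0.41) = 0.10355
Marginal likelihood of the evidence = 0.12527.
P(newsletter | evidence) = 0.0059444 / 0.12527 ≈ 0.047.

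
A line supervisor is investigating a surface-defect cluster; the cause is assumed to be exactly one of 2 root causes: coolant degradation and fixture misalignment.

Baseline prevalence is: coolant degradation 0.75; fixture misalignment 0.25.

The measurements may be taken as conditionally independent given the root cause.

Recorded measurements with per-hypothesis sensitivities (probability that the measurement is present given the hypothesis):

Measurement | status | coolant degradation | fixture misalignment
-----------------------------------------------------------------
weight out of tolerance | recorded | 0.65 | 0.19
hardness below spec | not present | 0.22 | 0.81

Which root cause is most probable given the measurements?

By Bayes' rule with conditional independence, the unnormalized weight for each hypothesis is prior × ∏ likelihoods (using 1 − P(present | H) for each absent measurement):
  coolant degradation: 0.75 × 0.65 × (1 − 0.22) = 0.38025
  fixture misalignment: 0.25 × 0.19 × (1 − 0.81) = 0.009025
Normalizing constant Z = 0.38025 + 0.009025 = 0.38928.
P(coolant degradation | evidence) ≈ 0.38025 / 0.38928 ≈ 0.977
P(fixture misalignment | evidence) ≈ 0.009025 / 0.38928 ≈ 0.023
The largest is 0.977, so coolant degradation is most probable.

coolant degradation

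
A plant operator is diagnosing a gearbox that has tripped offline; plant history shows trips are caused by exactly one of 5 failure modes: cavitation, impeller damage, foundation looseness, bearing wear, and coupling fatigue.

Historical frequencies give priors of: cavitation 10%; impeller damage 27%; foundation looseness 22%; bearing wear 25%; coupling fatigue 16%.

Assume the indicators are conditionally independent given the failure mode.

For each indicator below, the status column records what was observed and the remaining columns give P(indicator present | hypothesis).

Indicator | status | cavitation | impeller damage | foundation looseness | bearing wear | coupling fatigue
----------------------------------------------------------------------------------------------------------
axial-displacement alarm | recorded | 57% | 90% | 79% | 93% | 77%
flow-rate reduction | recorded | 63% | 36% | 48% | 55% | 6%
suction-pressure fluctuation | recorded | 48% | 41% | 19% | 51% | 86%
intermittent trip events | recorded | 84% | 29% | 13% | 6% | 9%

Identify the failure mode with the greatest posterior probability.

Multiply each prior by the joint likelihood of the indicator pattern:
  cavitation: 0.10 × 0.57 × 0.63 × 0.48 × 0.84 = 0.014479
  impeller damage: 0.27 × 0.90 × 0.36 × 0.41 × 0.29 = 0.010401
  foundation looseness: 0.22 × 0.79 × 0.48 × 0.19 × 0.13 = 0.0020606
  bearing wear: 0.25 × 0.93 × 0.55 × 0.51 × 0.06 = 0.003913
  coupling fatigue: 0.16 × 0.77 × 0.06 × 0.86 × 0.09 = 0.00057214
Normalizing constant Z = 0.014479 + 0.010401 + 0.0020606 + 0.003913 + 0.00057214 = 0.031426.
P(cavitation | evidence) ≈ 0.014479 / 0.031426 ≈ 0.461
P(impeller damage | evidence) ≈ 0.010401 / 0.031426 ≈ 0.331
P(foundation looseness | evidence) ≈ 0.0020606 / 0.031426 ≈ 0.066
P(bearing wear | evidence) ≈ 0.003913 / 0.031426 ≈ 0.125
P(coupling fatigue | evidence) ≈ 0.00057214 / 0.031426 ≈ 0.018
The largest is 0.461, so cavitation is most probable.

cavitation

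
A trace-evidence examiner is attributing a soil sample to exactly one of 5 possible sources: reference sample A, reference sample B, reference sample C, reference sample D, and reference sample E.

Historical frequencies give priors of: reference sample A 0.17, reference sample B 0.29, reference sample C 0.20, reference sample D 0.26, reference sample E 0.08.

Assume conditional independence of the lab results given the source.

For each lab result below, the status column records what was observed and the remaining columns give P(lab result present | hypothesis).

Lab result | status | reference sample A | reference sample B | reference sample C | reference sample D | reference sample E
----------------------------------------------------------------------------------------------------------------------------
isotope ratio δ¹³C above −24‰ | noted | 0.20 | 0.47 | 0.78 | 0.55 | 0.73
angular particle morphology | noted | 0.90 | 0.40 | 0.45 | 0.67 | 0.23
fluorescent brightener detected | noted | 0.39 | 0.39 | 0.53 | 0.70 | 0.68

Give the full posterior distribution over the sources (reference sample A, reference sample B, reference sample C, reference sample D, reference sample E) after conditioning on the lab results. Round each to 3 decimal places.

0.081, 0.145, 0.254, 0.457, 0.062

Multiply each prior by the joint likelihood of the lab result pattern:
  reference sample A: 0.17 × 0.20 × 0.90 × 0.39 = 0.011934
  reference sample B: 0.29 × 0.47 × 0.40 × 0.39 = 0.021263
  reference sample C: 0.20 × 0.78 × 0.45 × 0.53 = 0.037206
  reference sample D: 0.26 × 0.55 × 0.67 × 0.70 = 0.067067
  reference sample E: 0.08 × 0.73 × 0.23 × 0.68 = 0.0091338
Marginal likelihood of the evidence = 0.1466.
P(reference sample A | evidence) = 0.011934 / 0.1466 ≈ 0.081
P(reference sample B | evidence) = 0.021263 / 0.1466 ≈ 0.145
P(reference sample C | evidence) = 0.037206 / 0.1466 ≈ 0.254
P(reference sample D | evidence) = 0.067067 / 0.1466 ≈ 0.457
P(reference sample E | evidence) = 0.0091338 / 0.1466 ≈ 0.062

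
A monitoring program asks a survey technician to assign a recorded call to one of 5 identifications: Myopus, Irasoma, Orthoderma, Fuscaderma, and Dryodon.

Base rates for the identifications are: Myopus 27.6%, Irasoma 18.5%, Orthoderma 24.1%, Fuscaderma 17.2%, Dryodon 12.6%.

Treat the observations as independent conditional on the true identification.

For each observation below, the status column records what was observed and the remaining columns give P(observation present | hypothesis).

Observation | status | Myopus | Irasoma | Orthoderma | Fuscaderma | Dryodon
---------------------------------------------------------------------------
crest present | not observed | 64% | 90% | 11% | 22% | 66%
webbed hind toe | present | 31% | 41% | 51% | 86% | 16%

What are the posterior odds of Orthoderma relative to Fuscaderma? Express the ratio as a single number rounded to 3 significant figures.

0.948

The normalizing constant cancels in an odds ratio, so compute prior × likelihood for the two hypotheses only (using 1 − P(present | H) for each absent observation):
  Orthoderma: 0.241 × (1 − 0.11) × 0.51 = 0.10939
  Fuscaderma: 0.172 × (1 − 0.22) × 0.86 = 0.11538
Odds(Orthoderma : Fuscaderma) = 0.10939 / 0.11538 ≈ 0.948.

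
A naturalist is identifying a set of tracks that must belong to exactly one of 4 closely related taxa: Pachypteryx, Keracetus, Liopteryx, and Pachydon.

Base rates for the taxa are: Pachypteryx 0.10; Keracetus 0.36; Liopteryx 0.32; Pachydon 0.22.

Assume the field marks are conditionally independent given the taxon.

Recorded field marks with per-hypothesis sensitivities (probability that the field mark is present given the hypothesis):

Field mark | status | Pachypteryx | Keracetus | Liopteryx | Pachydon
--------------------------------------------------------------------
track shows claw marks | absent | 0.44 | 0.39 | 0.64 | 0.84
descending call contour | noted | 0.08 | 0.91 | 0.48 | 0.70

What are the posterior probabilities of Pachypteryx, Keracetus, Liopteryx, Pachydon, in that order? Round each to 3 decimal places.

For each hypothesis, the unnormalized posterior weight is prior × product of the field mark likelihoods (using 1 − P(present | H) for each absent field mark):
  Pachypteryx: 0.10 × (1 − 0.44) × 0.08 = 0.00448
  Keracetus: 0.36 × (1 − 0.39) × 0.91 = 0.19984
  Liopteryx: 0.32 × (1 − 0.64) × 0.48 = 0.055296
  Pachydon: 0.22 × (1 − 0.84) × 0.70 = 0.02464
Normalizing constant Z = 0.00448 + 0.19984 + 0.055296 + 0.02464 = 0.28425.
P(Pachypteryx | evidence) = 0.00448 / 0.28425 ≈ 0.016
P(Keracetus | evidence) = 0.19984 / 0.28425 ≈ 0.703
P(Liopteryx | evidence) = 0.055296 / 0.28425 ≈ 0.195
P(Pachydon | evidence) = 0.02464 / 0.28425 ≈ 0.087

0.016, 0.703, 0.195, 0.087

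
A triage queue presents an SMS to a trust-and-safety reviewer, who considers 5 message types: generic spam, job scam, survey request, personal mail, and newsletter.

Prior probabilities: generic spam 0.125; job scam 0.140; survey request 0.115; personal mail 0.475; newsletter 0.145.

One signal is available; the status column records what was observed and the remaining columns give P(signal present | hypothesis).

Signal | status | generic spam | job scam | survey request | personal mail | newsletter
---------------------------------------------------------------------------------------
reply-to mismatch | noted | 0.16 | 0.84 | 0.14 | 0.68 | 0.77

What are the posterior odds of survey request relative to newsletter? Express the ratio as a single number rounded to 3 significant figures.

Unnormalized posterior weight (prior times the signal likelihood) for each of the two hypotheses:
  survey request: 0.115 × 0.14 = 0.0161
  newsletter: 0.145 × 0.77 = 0.11165
Posterior odds = 0.0161 / 0.11165 ≈ 0.144.

0.144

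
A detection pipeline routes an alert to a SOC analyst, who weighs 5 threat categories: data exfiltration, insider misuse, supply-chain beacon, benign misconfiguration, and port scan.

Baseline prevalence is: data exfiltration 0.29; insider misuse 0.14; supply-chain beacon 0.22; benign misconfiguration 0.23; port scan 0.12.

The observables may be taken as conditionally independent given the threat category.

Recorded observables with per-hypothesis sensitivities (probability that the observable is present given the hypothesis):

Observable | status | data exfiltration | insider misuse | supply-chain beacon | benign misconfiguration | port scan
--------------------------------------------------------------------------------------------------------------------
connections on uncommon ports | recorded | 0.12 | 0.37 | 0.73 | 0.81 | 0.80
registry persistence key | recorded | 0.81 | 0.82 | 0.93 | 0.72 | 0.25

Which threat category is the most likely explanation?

By Bayes' rule with conditional independence, the unnormalized weight for each hypothesis is prior × ∏ likelihoods:
  data exfiltration: 0.29 × 0.12 × 0.81 = 0.028188
  insider misuse: 0.14 × 0.37 × 0.82 = 0.042476
  supply-chain beacon: 0.22 × 0.73 × 0.93 = 0.14936
  benign misconfiguration: 0.23 × 0.81 × 0.72 = 0.13414
  port scan: 0.12 × 0.80 × 0.25 = 0.024
Normalizing constant Z = 0.028188 + 0.042476 + 0.14936 + 0.13414 + 0.024 = 0.37816.
P(data exfiltration | evidence) ≈ 0.028188 / 0.37816 ≈ 0.075
P(insider misuse | evidence) ≈ 0.042476 / 0.37816 ≈ 0.112
P(supply-chain beacon | evidence) ≈ 0.14936 / 0.37816 ≈ 0.395
P(benign misconfiguration | evidence) ≈ 0.13414 / 0.37816 ≈ 0.355
P(port scan | evidence) ≈ 0.024 / 0.37816 ≈ 0.063
The largest is 0.395, so supply-chain beacon is most probable.

supply-chain beacon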